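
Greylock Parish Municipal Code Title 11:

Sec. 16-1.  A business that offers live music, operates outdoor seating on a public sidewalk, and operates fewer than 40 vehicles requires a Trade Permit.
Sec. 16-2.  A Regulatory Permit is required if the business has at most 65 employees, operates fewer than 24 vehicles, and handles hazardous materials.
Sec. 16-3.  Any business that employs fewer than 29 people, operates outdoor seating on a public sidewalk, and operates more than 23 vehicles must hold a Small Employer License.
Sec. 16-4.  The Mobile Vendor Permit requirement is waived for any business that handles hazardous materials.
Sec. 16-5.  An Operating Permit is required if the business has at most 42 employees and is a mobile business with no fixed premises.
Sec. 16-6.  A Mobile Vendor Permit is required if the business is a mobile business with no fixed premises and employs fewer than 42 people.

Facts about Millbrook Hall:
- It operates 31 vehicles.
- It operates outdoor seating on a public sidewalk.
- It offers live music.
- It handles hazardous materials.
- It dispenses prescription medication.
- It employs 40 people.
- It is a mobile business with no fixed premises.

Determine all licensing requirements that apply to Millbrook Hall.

Operating Permit, Trade Permit

Sec. 16-1. offers live music; operates outdoor seating on a public sidewalk; vehicles 31 < 40 → Trade Permit required.
Sec. 16-2. employees 40 ≤ 65; vehicles 31 ≥ 24; handles hazardous materials → Regulatory Permit not required.
Sec. 16-3. employees 40 ≥ 29; operates outdoor seating on a public sidewalk; vehicles 31 > 23 → Small Employer License not required.
Sec. 16-4. handles hazardous materials → exempt from Mobile Vendor Permit.
Sec. 16-5. employees 40 ≤ 42; is a mobile business with no fixed premises → Operating Permit required.
Sec. 16-6. is a mobile business with no fixed premises; employees 40 < 42 → Mobile Vendor Permit required.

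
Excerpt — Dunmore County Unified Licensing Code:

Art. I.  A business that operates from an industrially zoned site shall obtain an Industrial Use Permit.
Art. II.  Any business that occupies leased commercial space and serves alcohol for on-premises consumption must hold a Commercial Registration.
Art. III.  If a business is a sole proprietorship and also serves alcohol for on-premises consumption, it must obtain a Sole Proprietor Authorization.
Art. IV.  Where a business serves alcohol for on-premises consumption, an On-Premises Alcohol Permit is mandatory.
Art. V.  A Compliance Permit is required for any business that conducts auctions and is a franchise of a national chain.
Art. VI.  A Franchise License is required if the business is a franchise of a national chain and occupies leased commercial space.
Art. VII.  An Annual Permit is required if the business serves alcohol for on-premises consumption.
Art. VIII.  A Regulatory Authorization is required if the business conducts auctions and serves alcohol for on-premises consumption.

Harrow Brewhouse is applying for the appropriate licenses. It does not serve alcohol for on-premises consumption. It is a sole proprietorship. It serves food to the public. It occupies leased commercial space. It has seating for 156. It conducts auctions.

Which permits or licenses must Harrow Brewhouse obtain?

None

Art. I. occupies leased commercial space (not: operates from an industrially zoned site) → Industrial Use Permit not required.
Art. II. occupies leased commercial space; does not serve alcohol for on-premises consumption → Commercial Registration not required.
Art. III. is a sole proprietorship; does not serve alcohol for on-premises consumption → Sole Proprietor Authorization not required.
Art. IV. does not serve alcohol for on-premises consumption → On-Premises Alcohol Permit not required.
Art. V. conducts auctions; is a sole proprietorship (not: is a franchise of a national chain) → Compliance Permit not required.
Art. VI. is a sole proprietorship (not: is a franchise of a national chain); occupies leased commercial space → Franchise License not required.
Art. VII. does not serve alcohol for on-premises consumption → Annual Permit not required.
Art. VIII. conducts auctions; does not serve alcohol for on-premises consumption → Regulatory Authorization not required.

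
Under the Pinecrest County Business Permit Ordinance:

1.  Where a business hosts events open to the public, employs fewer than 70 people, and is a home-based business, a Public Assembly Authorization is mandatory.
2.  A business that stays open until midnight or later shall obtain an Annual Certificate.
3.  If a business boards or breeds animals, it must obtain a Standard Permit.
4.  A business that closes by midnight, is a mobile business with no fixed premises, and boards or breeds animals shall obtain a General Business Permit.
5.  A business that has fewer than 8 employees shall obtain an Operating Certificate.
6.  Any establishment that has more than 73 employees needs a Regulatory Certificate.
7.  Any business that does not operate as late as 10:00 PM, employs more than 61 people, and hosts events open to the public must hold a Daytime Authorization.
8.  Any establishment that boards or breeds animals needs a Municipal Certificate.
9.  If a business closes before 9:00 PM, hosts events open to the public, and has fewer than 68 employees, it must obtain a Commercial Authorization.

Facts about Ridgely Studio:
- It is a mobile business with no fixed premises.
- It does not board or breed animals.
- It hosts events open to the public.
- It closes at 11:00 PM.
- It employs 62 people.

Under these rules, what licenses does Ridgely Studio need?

1. hosts events open to the public; employees 62 < 70; is a mobile business with no fixed premises (not: is a home-based business) → Public Assembly Authorization not required.
2. closes 11:00 PM, at/before midnight → Annual Certificate not required.
3. does not board or breed animals → Standard Permit not required.
4. closes 11:00 PM, at/before midnight; is a mobile business with no fixed premises; does not board or breed animals → General Business Permit not required.
5. employees 62 ≥ 8 → Operating Certificate not required.
6. employees 62 ≤ 73 → Regulatory Certificate not required.
7. closes 11:00 PM, after 10:00 PM; employees 62 > 61; hosts events open to the public → Daytime Authorization not required.
8. does not board or breed animals → Municipal Certificate not required.
9. closes 11:00 PM, after 9:00 PM; hosts events open to the public; employees 62 < 68 → Commercial Authorization not required.

None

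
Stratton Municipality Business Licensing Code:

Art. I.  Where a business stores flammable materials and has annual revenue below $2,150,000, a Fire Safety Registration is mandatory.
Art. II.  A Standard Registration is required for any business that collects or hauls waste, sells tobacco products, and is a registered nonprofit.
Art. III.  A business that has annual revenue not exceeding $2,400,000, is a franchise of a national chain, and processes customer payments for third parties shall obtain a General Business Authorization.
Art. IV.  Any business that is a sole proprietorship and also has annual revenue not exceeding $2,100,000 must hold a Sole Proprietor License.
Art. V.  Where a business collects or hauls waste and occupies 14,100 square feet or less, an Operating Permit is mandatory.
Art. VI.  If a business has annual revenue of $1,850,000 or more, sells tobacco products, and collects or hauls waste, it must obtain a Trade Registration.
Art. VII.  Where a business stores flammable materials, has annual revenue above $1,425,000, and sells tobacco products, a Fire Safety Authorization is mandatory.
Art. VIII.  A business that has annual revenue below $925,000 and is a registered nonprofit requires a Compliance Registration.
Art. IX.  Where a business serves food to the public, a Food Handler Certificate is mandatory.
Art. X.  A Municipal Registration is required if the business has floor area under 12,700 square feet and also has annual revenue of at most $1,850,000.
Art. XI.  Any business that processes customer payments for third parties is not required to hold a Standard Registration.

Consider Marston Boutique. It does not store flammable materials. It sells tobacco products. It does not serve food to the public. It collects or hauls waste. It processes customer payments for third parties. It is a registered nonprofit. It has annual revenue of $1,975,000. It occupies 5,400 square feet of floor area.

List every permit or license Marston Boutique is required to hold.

Operating Permit, Trade Registration

Art. I. does not store flammable materials; revenue $1,975,000 < $2,150,000 → Fire Safety Registration not required.
Art. II. collects or hauls waste; sells tobacco products; is a registered nonprofit → Standard Registration required.
Art. III. revenue $1,975,000 ≤ $2,400,000; is a registered nonprofit (not: is a franchise of a national chain); processes customer payments for third parties → General Business Authorization not required.
Art. IV. is a registered nonprofit (not: is a sole proprietorship); revenue $1,975,000 ≤ $2,100,000 → Sole Proprietor License not required.
Art. V. collects or hauls waste; floor area 5,400 square feet ≤ 14,100 square feet → Operating Permit required.
Art. VI. revenue $1,975,000 ≥ $1,850,000; sells tobacco products; collects or hauls waste → Trade Registration required.
Art. VII. does not store flammable materials; revenue $1,975,000 > $1,425,000; sells tobacco products → Fire Safety Authorization not required.
Art. VIII. revenue $1,975,000 ≥ $925,000; is a registered nonprofit → Compliance Registration not required.
Art. IX. does not serve food to the public → Food Handler Certificate not required.
Art. X. floor area 5,400 square feet < 12,700 square feet; revenue $1,975,000 > $1,850,000 → Municipal Registration not required.
Art. XI. processes customer payments for third parties → exempt from Standard Registration.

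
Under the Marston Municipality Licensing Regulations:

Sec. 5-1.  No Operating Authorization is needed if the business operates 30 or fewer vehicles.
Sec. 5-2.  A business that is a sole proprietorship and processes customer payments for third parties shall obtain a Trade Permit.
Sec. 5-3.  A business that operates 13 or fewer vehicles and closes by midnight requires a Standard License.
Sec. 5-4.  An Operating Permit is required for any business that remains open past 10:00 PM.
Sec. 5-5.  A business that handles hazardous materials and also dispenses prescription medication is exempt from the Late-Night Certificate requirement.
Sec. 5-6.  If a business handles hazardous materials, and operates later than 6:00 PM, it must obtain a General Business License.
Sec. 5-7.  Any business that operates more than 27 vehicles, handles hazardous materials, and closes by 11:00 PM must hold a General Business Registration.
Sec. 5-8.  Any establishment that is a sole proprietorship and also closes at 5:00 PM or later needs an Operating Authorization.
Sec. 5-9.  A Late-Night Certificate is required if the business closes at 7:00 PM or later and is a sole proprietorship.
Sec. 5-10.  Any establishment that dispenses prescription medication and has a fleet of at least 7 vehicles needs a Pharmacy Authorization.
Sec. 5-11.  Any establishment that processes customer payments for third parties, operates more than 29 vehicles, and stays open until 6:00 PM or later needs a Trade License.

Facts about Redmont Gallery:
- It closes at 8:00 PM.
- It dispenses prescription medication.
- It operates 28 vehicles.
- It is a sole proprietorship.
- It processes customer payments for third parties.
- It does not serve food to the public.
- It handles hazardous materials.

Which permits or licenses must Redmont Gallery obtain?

General Business License, General Business Registration, Pharmacy Authorization, Trade Permit

Sec. 5-1. vehicles 28 ≤ 30 → exempt from Operating Authorization.
Sec. 5-2. is a sole proprietorship; processes customer payments for third parties → Trade Permit required.
Sec. 5-3. vehicles 28 > 13; closes 8:00 PM, at/before midnight → Standard License not required.
Sec. 5-4. closes 8:00 PM, at/before 10:00 PM → Operating Permit not required.
Sec. 5-5. handles hazardous materials; dispenses prescription medication → exempt from Late-Night Certificate.
Sec. 5-6. handles hazardous materials; closes 8:00 PM, after 6:00 PM → General Business License required.
Sec. 5-7. vehicles 28 > 27; handles hazardous materials; closes 8:00 PM, at/before 11:00 PM → General Business Registration required.
Sec. 5-8. is a sole proprietorship; closes 8:00 PM, after 5:00 PM → Operating Authorization required.
Sec. 5-9. closes 8:00 PM, after 7:00 PM; is a sole proprietorship → Late-Night Certificate required.
Sec. 5-10. dispenses prescription medication; vehicles 28 ≥ 7 → Pharmacy Authorization required.
Sec. 5-11. processes customer payments for third parties; vehicles 28 ≤ 29; closes 8:00 PM, after 6:00 PM → Trade License not required.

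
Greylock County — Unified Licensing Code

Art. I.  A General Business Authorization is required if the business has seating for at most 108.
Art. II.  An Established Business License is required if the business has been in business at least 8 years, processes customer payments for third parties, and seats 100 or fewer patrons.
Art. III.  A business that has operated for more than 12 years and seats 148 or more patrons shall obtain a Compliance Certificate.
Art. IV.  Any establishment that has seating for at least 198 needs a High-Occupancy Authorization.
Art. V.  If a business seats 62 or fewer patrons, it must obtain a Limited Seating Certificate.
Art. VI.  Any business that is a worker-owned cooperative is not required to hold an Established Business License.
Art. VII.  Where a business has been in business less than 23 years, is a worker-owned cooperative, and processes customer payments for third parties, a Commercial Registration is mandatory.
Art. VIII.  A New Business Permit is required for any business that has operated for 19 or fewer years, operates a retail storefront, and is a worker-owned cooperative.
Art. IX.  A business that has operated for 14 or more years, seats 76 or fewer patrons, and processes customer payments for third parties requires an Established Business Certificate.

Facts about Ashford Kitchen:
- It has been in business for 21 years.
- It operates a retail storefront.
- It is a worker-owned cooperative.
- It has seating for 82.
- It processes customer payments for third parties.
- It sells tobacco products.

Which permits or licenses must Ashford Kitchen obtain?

Commercial Registration, General Business Authorization

Art. I. seating 82 ≤ 108 → General Business Authorization required.
Art. II. years in business 21 ≥ 8; processes customer payments for third parties; seating 82 ≤ 100 → Established Business License required.
Art. III. years in business 21 > 12; seating 82 < 148 → Compliance Certificate not required.
Art. IV. seating 82 < 198 → High-Occupancy Authorization not required.
Art. V. seating 82 > 62 → Limited Seating Certificate not required.
Art. VI. is a worker-owned cooperative → exempt from Established Business License.
Art. VII. years in business 21 < 23; is a worker-owned cooperative; processes customer payments for third parties → Commercial Registration required.
Art. VIII. years in business 21 > 19; operates a retail storefront; is a worker-owned cooperative → New Business Permit not required.
Art. IX. years in business 21 ≥ 14; seating 82 > 76; processes customer payments for third parties → Established Business Certificate not required.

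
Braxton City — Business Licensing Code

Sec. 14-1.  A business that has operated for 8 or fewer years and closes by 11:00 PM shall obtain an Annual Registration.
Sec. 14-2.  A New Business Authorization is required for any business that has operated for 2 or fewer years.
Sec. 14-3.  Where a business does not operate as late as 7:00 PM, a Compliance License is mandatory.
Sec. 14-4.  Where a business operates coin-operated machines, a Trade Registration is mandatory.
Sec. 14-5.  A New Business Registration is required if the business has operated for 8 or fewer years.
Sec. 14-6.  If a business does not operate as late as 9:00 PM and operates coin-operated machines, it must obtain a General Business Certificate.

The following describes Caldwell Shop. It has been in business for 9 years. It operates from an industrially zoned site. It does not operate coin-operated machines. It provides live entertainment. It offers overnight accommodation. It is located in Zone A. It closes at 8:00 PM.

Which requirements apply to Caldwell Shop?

None

Sec. 14-1. years in business 9 > 8; closes 8:00 PM, at/before 11:00 PM → Annual Registration not required.
Sec. 14-2. years in business 9 > 2 → New Business Authorization not required.
Sec. 14-3. closes 8:00 PM, after 7:00 PM → Compliance License not required.
Sec. 14-4. does not operate coin-operated machines → Trade Registration not required.
Sec. 14-5. years in business 9 > 8 → New Business Registration not required.
Sec. 14-6. closes 8:00 PM, at/before 9:00 PM; does not operate coin-operated machines → General Business Certificate not required.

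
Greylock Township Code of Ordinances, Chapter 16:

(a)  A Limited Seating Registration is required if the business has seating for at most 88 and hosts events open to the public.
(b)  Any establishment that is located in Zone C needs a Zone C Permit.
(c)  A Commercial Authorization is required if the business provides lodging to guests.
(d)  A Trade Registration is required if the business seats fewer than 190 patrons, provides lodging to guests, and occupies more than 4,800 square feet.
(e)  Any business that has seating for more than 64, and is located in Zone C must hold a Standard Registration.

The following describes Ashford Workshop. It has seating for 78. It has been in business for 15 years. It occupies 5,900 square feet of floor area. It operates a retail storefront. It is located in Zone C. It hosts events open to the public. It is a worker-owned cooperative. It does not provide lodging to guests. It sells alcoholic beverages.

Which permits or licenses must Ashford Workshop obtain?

(a) seating 78 ≤ 88; hosts events open to the public → Limited Seating Registration required.
(b) is located in Zone C → Zone C Permit required.
(c) does not provide lodging to guests → Commercial Authorization not required.
(d) seating 78 < 190; does not provide lodging to guests; floor area 5,900 square feet > 4,800 square feet → Trade Registration not required.
(e) seating 78 > 64; is located in Zone C → Standard Registration required.

Limited Seating Registration, Standard Registration, Zone C Permit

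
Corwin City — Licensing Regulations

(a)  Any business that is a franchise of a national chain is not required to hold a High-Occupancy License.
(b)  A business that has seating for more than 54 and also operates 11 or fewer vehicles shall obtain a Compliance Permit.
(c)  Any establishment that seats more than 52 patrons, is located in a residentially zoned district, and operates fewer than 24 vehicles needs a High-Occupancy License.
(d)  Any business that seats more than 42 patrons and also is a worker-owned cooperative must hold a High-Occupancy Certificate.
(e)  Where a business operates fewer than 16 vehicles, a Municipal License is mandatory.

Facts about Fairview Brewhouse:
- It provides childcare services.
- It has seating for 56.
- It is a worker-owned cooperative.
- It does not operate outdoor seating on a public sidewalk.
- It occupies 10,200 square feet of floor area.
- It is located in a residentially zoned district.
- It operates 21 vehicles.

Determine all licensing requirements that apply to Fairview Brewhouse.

High-Occupancy Certificate, High-Occupancy License

(a) is a worker-owned cooperative (not: is a franchise of a national chain) → High-Occupancy License exemption does not apply.
(b) seating 56 > 54; vehicles 21 > 11 → Compliance Permit not required.
(c) seating 56 > 52; is located in a residentially zoned district; vehicles 21 < 24 → High-Occupancy License required.
(d) seating 56 > 42; is a worker-owned cooperative → High-Occupancy Certificate required.
(e) vehicles 21 ≥ 16 → Municipal License not required.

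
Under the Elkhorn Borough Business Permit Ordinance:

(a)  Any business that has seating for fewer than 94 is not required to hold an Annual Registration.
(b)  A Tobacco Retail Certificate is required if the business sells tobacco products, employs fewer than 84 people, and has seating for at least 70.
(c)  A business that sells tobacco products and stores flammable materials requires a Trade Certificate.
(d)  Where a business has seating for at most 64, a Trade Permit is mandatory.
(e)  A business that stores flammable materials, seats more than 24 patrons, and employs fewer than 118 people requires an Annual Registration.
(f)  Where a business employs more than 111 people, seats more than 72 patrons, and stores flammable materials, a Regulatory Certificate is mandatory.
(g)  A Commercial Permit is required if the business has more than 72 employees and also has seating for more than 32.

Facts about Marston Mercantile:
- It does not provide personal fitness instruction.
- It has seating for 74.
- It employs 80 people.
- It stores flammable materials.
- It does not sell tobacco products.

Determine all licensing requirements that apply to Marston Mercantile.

(a) seating 74 < 94 → exempt from Annual Registration.
(b) does not sell tobacco products; employees 80 < 84; seating 74 ≥ 70 → Tobacco Retail Certificate not required.
(c) does not sell tobacco products; stores flammable materials → Trade Certificate not required.
(d) seating 74 > 64 → Trade Permit not required.
(e) stores flammable materials; seating 74 > 24; employees 80 < 118 → Annual Registration required.
(f) employees 80 ≤ 111; seating 74 > 72; stores flammable materials → Regulatory Certificate not required.
(g) employees 80 > 72; seating 74 > 32 → Commercial Permit required.

Commercial Permit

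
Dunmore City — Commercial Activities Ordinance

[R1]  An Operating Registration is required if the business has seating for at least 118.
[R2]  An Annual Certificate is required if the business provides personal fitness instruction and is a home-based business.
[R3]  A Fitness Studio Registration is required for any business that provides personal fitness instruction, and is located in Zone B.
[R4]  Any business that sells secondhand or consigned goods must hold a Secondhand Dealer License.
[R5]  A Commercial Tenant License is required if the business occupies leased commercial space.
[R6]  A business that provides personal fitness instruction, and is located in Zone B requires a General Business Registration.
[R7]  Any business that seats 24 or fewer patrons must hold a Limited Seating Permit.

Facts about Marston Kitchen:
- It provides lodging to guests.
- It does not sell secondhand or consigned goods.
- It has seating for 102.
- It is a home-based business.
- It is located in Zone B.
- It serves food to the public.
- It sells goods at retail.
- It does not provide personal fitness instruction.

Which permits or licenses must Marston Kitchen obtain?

[R1] seating 102 < 118 → Operating Registration not required.
[R2] does not provide personal fitness instruction; is a home-based business → Annual Certificate not required.
[R3] does not provide personal fitness instruction; is located in Zone B → Fitness Studio Registration not required.
[R4] does not sell secondhand or consigned goods → Secondhand Dealer License not required.
[R5] is a home-based business (not: occupies leased commercial space) → Commercial Tenant License not required.
[R6] does not provide personal fitness instruction; is located in Zone B → General Business Registration not required.
[R7] seating 102 > 24 → Limited Seating Permit not required.

None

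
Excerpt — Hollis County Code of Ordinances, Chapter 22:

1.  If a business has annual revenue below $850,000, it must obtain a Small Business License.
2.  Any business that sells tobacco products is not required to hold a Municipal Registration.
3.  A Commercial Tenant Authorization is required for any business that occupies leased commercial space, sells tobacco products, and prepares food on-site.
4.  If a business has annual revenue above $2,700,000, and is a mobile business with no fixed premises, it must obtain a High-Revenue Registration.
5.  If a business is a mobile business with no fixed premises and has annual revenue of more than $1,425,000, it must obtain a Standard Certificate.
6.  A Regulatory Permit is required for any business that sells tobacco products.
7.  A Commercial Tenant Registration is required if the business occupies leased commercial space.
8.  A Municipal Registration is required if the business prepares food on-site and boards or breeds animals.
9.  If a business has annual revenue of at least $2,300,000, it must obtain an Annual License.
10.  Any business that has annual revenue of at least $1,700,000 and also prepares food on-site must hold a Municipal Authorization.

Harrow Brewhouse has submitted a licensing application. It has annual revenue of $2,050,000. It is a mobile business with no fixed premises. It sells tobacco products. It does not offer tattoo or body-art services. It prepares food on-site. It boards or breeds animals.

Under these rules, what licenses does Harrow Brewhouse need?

1. revenue $2,050,000 ≥ $850,000 → Small Business License not required.
2. sells tobacco products → exempt from Municipal Registration.
3. is a mobile business with no fixed premises (not: occupies leased commercial space); sells tobacco products; prepares food on-site → Commercial Tenant Authorization not required.
4. revenue $2,050,000 ≤ $2,700,000; is a mobile business with no fixed premises → High-Revenue Registration not required.
5. is a mobile business with no fixed premises; revenue $2,050,000 > $1,425,000 → Standard Certificate required.
6. sells tobacco products → Regulatory Permit required.
7. is a mobile business with no fixed premises (not: occupies leased commercial space) → Commercial Tenant Registration not required.
8. prepares food on-site; boards or breeds animals → Municipal Registration required.
9. revenue $2,050,000 < $2,300,000 → Annual License not required.
10. revenue $2,050,000 ≥ $1,700,000; prepares food on-site → Municipal Authorization required.

Municipal Authorization, Regulatory Permit, Standard Certificate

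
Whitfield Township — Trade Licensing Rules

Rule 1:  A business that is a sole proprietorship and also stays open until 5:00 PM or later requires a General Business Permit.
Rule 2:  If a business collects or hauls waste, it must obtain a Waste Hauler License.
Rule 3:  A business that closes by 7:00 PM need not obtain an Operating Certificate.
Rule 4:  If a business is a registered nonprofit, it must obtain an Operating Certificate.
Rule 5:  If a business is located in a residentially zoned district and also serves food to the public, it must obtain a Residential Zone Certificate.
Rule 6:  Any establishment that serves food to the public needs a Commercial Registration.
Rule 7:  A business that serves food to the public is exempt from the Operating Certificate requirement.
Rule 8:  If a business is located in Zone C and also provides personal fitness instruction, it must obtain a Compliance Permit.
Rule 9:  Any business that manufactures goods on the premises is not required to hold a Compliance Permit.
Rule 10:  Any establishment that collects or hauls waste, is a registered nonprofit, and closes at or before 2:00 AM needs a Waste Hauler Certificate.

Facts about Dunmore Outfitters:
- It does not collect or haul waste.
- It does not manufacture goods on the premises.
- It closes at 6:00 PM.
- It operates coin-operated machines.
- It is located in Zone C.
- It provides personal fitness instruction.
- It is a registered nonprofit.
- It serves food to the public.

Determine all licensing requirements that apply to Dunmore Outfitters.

Rule 1: is a registered nonprofit (not: is a sole proprietorship); closes 6:00 PM, after 5:00 PM → General Business Permit not required.
Rule 2: does not collect or haul waste → Waste Hauler License not required.
Rule 3: closes 6:00 PM, at/before 7:00 PM → exempt from Operating Certificate.
Rule 4: is a registered nonprofit → Operating Certificate required.
Rule 5: is located in Zone C (not: is located in a residentially zoned district); serves food to the public → Residential Zone Certificate not required.
Rule 6: serves food to the public → Commercial Registration required.
Rule 7: serves food to the public → exempt from Operating Certificate.
Rule 8: is located in Zone C; provides personal fitness instruction → Compliance Permit required.
Rule 9: does not manufacture goods on the premises → Compliance Permit exemption does not apply.
Rule 10: does not collect or haul waste; is a registered nonprofit; closes 6:00 PM, at/before 2:00 AM → Waste Hauler Certificate not required.

Commercial Registration, Compliance Permit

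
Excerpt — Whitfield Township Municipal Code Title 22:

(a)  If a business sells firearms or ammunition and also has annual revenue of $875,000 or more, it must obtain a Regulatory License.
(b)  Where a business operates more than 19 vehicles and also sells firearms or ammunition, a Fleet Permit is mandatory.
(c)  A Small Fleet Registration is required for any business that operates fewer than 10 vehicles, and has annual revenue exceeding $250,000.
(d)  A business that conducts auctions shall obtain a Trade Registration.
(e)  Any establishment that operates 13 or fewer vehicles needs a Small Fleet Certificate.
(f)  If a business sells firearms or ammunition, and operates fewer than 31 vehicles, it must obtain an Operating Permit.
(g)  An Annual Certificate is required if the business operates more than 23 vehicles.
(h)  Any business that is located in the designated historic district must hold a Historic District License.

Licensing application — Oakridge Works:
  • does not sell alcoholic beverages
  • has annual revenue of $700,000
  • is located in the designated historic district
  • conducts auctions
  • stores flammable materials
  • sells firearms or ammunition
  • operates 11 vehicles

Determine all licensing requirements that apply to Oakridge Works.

Historic District License, Operating Permit, Small Fleet Certificate, Trade Registration

(a) sells firearms or ammunition; revenue $700,000 < $875,000 → Regulatory License not required.
(b) vehicles 11 ≤ 19; sells firearms or ammunition → Fleet Permit not required.
(c) vehicles 11 ≥ 10; revenue $700,000 > $250,000 → Small Fleet Registration not required.
(d) conducts auctions → Trade Registration required.
(e) vehicles 11 ≤ 13 → Small Fleet Certificate required.
(f) sells firearms or ammunition; vehicles 11 < 31 → Operating Permit required.
(g) vehicles 11 ≤ 23 → Annual Certificate not required.
(h) is located in the designated historic district → Historic District License required.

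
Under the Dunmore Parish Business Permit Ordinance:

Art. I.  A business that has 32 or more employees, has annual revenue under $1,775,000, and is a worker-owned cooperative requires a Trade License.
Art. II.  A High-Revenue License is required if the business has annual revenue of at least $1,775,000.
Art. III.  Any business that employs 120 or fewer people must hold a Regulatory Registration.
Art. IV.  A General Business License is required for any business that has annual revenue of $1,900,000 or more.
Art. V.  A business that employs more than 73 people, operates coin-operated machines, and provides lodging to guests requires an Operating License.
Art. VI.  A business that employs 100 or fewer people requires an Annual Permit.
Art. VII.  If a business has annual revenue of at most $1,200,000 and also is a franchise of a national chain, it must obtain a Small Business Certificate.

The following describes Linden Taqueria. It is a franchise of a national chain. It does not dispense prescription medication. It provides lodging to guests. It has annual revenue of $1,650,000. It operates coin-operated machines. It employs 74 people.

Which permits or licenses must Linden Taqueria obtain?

Art. I. employees 74 ≥ 32; revenue $1,650,000 < $1,775,000; is a franchise of a national chain (not: is a worker-owned cooperative) → Trade License not required.
Art. II. revenue $1,650,000 < $1,775,000 → High-Revenue License not required.
Art. III. employees 74 ≤ 120 → Regulatory Registration required.
Art. IV. revenue $1,650,000 < $1,900,000 → General Business License not required.
Art. V. employees 74 > 73; operates coin-operated machines; provides lodging to guests → Operating License required.
Art. VI. employees 74 ≤ 100 → Annual Permit required.
Art. VII. revenue $1,650,000 > $1,200,000; is a franchise of a national chain → Small Business Certificate not required.

Annual Permit, Operating License, Regulatory Registration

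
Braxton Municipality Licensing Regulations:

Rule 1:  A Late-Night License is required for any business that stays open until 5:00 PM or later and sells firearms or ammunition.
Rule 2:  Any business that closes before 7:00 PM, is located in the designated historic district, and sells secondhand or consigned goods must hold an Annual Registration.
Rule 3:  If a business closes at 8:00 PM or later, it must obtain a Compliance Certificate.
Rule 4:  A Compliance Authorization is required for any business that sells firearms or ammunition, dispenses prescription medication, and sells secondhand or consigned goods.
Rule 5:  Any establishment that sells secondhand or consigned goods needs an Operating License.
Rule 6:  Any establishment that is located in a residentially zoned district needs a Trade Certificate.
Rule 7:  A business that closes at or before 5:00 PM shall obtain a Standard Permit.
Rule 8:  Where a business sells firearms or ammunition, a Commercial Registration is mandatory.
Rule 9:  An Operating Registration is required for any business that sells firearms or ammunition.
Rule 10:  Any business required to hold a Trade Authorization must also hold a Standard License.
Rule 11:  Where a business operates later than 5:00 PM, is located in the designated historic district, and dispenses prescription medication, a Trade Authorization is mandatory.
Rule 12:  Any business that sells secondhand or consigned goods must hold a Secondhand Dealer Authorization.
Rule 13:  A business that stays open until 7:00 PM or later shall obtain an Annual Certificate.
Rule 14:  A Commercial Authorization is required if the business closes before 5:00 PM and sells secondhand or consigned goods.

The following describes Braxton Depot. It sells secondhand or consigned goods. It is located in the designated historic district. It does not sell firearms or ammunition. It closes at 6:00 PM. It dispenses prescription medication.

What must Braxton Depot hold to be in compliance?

Rule 1: closes 6:00 PM, after 5:00 PM; does not sell firearms or ammunition → Late-Night License not required.
Rule 2: closes 6:00 PM, at/before 7:00 PM; is located in the designated historic district; sells secondhand or consigned goods → Annual Registration required.
Rule 3: closes 6:00 PM, at/before 8:00 PM → Compliance Certificate not required.
Rule 4: does not sell firearms or ammunition; dispenses prescription medication; sells secondhand or consigned goods → Compliance Authorization not required.
Rule 5: sells secondhand or consigned goods → Operating License required.
Rule 6: is located in the designated historic district (not: is located in a residentially zoned district) → Trade Certificate not required.
Rule 7: closes 6:00 PM, after 5:00 PM → Standard Permit not required.
Rule 8: does not sell firearms or ammunition → Commercial Registration not required.
Rule 9: does not sell firearms or ammunition → Operating Registration not required.
Rule 10: Trade Authorization is required → Standard License also required.
Rule 11: closes 6:00 PM, after 5:00 PM; is located in the designated historic district; dispenses prescription medication → Trade Authorization required.
Rule 12: sells secondhand or consigned goods → Secondhand Dealer Authorization required.
Rule 13: closes 6:00 PM, at/before 7:00 PM → Annual Certificate not required.
Rule 14: closes 6:00 PM, after 5:00 PM; sells secondhand or consigned goods → Commercial Authorization not required.

Annual Registration, Operating License, Secondhand Dealer Authorization, Standard License, Trade Authorization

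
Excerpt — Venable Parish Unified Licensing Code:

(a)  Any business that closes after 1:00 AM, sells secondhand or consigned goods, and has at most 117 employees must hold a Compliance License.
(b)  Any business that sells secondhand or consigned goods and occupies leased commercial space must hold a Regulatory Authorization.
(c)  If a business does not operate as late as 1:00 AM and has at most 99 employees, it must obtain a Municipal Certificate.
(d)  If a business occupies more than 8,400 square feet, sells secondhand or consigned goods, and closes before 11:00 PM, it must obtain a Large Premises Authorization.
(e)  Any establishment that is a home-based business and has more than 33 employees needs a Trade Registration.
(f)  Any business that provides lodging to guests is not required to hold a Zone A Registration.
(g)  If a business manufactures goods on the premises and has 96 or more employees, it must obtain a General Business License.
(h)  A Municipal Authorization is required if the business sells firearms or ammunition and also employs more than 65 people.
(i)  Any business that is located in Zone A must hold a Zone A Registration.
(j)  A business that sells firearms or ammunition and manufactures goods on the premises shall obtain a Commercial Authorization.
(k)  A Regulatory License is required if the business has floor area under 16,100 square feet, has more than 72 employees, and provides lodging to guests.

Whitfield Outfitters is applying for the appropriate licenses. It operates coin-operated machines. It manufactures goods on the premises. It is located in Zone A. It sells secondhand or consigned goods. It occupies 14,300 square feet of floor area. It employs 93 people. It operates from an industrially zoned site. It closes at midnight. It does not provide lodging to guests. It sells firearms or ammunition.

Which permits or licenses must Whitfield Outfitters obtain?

Commercial Authorization, Municipal Authorization, Municipal Certificate, Zone A Registration

(a) closes midnight, at/before 1:00 AM; sells secondhand or consigned goods; employees 93 ≤ 117 → Compliance License not required.
(b) sells secondhand or consigned goods; operates from an industrially zoned site (not: occupies leased commercial space) → Regulatory Authorization not required.
(c) closes midnight, at/before 1:00 AM; employees 93 ≤ 99 → Municipal Certificate required.
(d) floor area 14,300 square feet > 8,400 square feet; sells secondhand or consigned goods; closes midnight, after 11:00 PM → Large Premises Authorization not required.
(e) operates from an industrially zoned site (not: is a home-based business); employees 93 > 33 → Trade Registration not required.
(f) does not provide lodging to guests → Zone A Registration exemption does not apply.
(g) manufactures goods on the premises; employees 93 < 96 → General Business License not required.
(h) sells firearms or ammunition; employees 93 > 65 → Municipal Authorization required.
(i) is located in Zone A → Zone A Registration required.
(j) sells firearms or ammunition; manufactures goods on the premises → Commercial Authorization required.
(k) floor area 14,300 square feet < 16,100 square feet; employees 93 > 72; does not provide lodging to guests → Regulatory License not required.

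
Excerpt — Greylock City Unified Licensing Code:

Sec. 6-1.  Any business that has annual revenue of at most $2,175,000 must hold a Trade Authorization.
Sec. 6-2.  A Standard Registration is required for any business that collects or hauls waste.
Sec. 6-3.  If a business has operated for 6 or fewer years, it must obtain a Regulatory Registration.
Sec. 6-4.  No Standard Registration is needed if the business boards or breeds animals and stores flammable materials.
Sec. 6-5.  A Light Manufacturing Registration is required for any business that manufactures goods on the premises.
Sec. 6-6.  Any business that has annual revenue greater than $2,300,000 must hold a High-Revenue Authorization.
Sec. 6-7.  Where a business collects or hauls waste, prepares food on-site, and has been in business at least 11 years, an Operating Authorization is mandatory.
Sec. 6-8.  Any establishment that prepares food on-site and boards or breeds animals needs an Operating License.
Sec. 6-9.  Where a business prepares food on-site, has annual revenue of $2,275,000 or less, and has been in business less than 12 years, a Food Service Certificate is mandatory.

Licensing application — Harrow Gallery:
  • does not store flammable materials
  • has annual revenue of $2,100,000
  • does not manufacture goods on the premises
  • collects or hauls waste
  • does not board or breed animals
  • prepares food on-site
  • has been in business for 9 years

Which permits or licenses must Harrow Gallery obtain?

Sec. 6-1. revenue $2,100,000 ≤ $2,175,000 → Trade Authorization required.
Sec. 6-2. collects or hauls waste → Standard Registration required.
Sec. 6-3. years in business 9 > 6 → Regulatory Registration not required.
Sec. 6-4. does not board or breed animals; does not store flammable materials → Standard Registration exemption does not apply.
Sec. 6-5. does not manufacture goods on the premises → Light Manufacturing Registration not required.
Sec. 6-6. revenue $2,100,000 ≤ $2,300,000 → High-Revenue Authorization not required.
Sec. 6-7. collects or hauls waste; prepares food on-site; years in business 9 < 11 → Operating Authorization not required.
Sec. 6-8. prepares food on-site; does not board or breed animals → Operating License not required.
Sec. 6-9. prepares food on-site; revenue $2,100,000 ≤ $2,275,000; years in business 9 < 12 → Food Service Certificate required.

Food Service Certificate, Standard Registration, Trade Authorization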